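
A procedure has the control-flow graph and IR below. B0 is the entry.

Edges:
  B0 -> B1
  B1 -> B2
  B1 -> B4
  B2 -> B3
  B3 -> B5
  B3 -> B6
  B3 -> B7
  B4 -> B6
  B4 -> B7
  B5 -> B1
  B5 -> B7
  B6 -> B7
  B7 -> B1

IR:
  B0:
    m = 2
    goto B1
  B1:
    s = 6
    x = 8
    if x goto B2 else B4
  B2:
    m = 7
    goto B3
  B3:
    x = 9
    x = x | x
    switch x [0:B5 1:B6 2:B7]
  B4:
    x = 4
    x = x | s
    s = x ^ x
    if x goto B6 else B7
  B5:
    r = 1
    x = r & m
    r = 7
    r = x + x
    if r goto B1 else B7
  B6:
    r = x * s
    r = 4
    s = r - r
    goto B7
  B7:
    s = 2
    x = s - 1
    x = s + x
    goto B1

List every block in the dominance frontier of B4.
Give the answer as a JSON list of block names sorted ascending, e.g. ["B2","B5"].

idom tree: B1←B0 B2←B1 B3←B2 B4←B1 B5←B3 B6←B1 B7←B1
Dom at joins:
  B1: preds {B0,B5,B7}: {B0} ∩ {B0,B1,B2,B3,B5} ∩ {B0,B1,B7} = {B0}; idom=B0
  B6: preds {B3,B4}: {B0,B1,B2,B3} ∩ {B0,B1,B4} = {B0,B1}; idom=B1
  B7: preds {B3,B4,B5,B6}: {B0,B1,B2,B3} ∩ {B0,B1,B4} ∩ {B0,B1,B2,B3,B5} ∩ {B0,B1,B6} = {B0,B1}; idom=B1

DF walk-up:
  join B1 pred B0: · stop@B0
  join B1 pred B5: B5→B3→B2→B1 stop@B0
  join B1 pred B7: B7→B1 stop@B0
  join B6 pred B3: B3→B2 stop@B1
  join B6 pred B4: B4 stop@B1
  join B7 pred B3: B3→B2 stop@B1
  join B7 pred B4: B4 stop@B1
  join B7 pred B5: B5→B3→B2 stop@B1
  join B7 pred B6: B6 stop@B1
  B0: DF=∅
  B1: DF={B1}
  B2: DF={B1,B6,B7}
  B3: DF={B1,B6,B7}
  B4: DF={B6,B7}
  B5: DF={B1,B7}
  B6: DF={B7}
  B7: DF={B1}

DF(B4) = ["B6", "B7"]

Answer: ["B6", "B7"]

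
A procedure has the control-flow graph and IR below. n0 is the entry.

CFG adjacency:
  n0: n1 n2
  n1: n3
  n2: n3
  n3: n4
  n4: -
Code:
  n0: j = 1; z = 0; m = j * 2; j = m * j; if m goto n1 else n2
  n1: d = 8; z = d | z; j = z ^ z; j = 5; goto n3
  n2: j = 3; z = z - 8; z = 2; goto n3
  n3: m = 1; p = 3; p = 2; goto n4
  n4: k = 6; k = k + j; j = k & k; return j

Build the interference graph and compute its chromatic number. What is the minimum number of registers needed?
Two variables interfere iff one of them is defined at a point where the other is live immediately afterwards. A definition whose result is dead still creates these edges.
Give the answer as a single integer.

Per-block:
  n0 def {j,m,z} use ∅
  n1 def {d,j,z} use {z}
  n2 def {j,z} use {z}
  n3 def {m,p} use ∅
  n4 def {j,k} use {j}

Backward fixpoint:
  n0: in=∅ out={z}
  n1: in={z} out={j}
  n2: in={z} out={j}
  n3: in={j} out={j}
  n4: in={j} out=∅

Conflict graph:
  d: {z}
  j: {k,m,p,z}
  k: {j}
  m: {j,z}
  p: {j}
  z: {d,j,m}

Registers:
  {j,m,z} pairwise interfere (3-clique) ⇒ χ ≥ 3
  assign d→r0 j→r0 k→r1 m→r2 p→r1 z→r1 — no edge inside a register ⇒ χ ≤ 3
  χ = 3

Answer: 3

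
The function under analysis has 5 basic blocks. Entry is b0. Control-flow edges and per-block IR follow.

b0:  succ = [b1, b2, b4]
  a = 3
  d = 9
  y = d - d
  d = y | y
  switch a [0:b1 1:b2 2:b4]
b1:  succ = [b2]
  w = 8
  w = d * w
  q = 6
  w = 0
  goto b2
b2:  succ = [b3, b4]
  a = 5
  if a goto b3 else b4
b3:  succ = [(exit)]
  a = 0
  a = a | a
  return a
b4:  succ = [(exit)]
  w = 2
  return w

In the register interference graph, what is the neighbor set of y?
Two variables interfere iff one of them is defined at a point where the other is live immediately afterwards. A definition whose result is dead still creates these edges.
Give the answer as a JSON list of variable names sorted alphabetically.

Answer: ["a"]

Derivation:
Per-block:
  b0 def {a,d,y} use ∅
  b1 def {q,w} use {d}
  b2 def {a} use ∅
  b3 def {a} use ∅
  b4 def {w} use ∅

Liveness:
  b0: in=∅ out={d}
  b1: in={d} out=∅
  b2: in=∅ out=∅
  b3: in=∅ out=∅
  b4: in=∅ out=∅

Interference:
  a: {d,y}
  d: {a,w}
  q: ∅
  w: {d}
  y: {a}

N(y) = ["a"]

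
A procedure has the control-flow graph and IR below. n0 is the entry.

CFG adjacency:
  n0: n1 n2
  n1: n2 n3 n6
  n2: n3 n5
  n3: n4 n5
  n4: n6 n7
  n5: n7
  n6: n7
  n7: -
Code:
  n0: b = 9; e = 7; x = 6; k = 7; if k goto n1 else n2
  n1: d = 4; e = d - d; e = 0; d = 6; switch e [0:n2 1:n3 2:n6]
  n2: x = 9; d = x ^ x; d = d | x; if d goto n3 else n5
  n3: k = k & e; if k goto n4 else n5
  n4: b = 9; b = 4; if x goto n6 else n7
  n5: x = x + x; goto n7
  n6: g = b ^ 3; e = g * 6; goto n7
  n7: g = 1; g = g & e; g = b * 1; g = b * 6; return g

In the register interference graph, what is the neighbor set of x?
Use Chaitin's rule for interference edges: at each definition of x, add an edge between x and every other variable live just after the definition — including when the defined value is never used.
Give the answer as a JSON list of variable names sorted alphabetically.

Answer: ["b", "d", "e", "k"]

Analysis:
Per-block:
  n0: {b,e,k,x} / ∅
  n1: {d,e} / ∅
  n2: {d,x} / ∅
  n3: {k} / {e,k}
  n4: {b} / {x}
  n5: {x} / {x}
  n6: {e,g} / {b}
  n7: {g} / {b,e}

Live sets:
  n0: in=∅ out={b,e,k,x}
  n1: in={b,k,x} out={b,e,k,x}
  n2: in={b,e,k} out={b,e,k,x}
  n3: in={b,e,k,x} out={b,e,x}
  n4: in={e,x} out={b,e}
  n5: in={b,e,x} out={b,e}
  n6: in={b} out={b,e}
  n7: in={b,e} out=∅

Interference:
  b↔{d,e,g,k,x}
  d↔{b,e,k,x}
  e↔{b,d,g,k,x}
  g↔{b,e}
  k↔{b,d,e,x}
  x↔{b,d,e,k}

N(x) = ["b", "d", "e", "k"]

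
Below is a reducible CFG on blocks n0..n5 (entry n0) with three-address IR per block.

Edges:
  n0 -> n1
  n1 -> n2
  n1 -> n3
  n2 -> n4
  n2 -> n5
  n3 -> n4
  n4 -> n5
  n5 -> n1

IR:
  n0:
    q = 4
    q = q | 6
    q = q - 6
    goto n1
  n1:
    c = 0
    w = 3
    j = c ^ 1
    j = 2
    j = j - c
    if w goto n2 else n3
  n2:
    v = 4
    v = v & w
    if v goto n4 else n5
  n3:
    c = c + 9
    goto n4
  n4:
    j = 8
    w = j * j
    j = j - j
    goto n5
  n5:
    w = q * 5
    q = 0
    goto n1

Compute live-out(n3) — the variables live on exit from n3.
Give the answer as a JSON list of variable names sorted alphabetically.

Answer: ["q"]

Analysis:
Block summaries:
  n0: {q} / ∅
  n1: {c,j,w} / ∅
  n2: {v} / {w}
  n3: {c} / {c}
  n4: {j,w} / ∅
  n5: {q,w} / {q}

Live sets:
  n0 li=∅ lo={q}
  n1 li={q} lo={c,q,w}
  n2 li={q,w} lo={q}
  n3 li={c,q} lo={q}
  n4 li={q} lo={q}
  n5 li={q} lo={q}

live-out(n3) = ["q"]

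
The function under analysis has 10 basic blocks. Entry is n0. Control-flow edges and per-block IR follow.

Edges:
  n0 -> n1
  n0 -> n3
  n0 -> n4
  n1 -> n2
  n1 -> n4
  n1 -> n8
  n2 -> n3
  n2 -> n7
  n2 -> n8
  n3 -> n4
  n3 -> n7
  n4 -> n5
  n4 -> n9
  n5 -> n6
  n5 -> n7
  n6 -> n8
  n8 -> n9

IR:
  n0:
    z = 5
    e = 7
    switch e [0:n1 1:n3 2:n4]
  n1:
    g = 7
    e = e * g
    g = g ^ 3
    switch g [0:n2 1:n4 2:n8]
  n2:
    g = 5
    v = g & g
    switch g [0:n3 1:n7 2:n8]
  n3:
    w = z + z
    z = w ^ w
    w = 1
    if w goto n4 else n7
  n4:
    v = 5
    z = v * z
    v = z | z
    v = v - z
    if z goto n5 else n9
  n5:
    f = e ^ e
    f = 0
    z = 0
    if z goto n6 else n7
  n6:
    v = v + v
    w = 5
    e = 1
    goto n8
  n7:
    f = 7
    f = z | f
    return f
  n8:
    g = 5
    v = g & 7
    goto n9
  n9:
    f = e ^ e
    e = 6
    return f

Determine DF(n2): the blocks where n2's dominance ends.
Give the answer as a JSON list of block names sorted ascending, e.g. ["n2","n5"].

idom tree: n1←n0 n2←n1 n3←n0 n4←n0 n5←n4 n6←n5 n7←n0 n8←n0 n9←n0
Dom∩ at merges:
  n3: preds {n0,n2}: {n0} ∩ {n0,n1,n2} = {n0}; idom=n0
  n4: preds {n0,n1,n3}: {n0} ∩ {n0,n1} ∩ {n0,n3} = {n0}; idom=n0
  n7: preds {n2,n3,n5}: {n0,n1,n2} ∩ {n0,n3} ∩ {n0,n4,n5} = {n0}; idom=n0
  n8: preds {n1,n2,n6}: {n0,n1} ∩ {n0,n1,n2} ∩ {n0,n4,n5,n6} = {n0}; idom=n0
  n9: preds {n4,n8}: {n0,n4} ∩ {n0,n8} = {n0}; idom=n0

DF walk-up:
  join n3 pred n0: · stop@n0
  join n3 pred n2: n2→n1 stop@n0
  join n4 pred n0: · stop@n0
  join n4 pred n1: n1 stop@n0
  join n4 pred n3: n3 stop@n0
  join n7 pred n2: n2→n1 stop@n0
  join n7 pred n3: n3 stop@n0
  join n7 pred n5: n5→n4 stop@n0
  join n8 pred n1: n1 stop@n0
  join n8 pred n2: n2→n1 stop@n0
  join n8 pred n6: n6→n5→n4 stop@n0
  join n9 pred n4: n4 stop@n0
  join n9 pred n8: n8 stop@n0
  n0 → ∅
  n1 → {n3,n4,n7,n8}
  n2 → {n3,n7,n8}
  n3 → {n4,n7}
  n4 → {n7,n8,n9}
  n5 → {n7,n8}
  n6 → {n8}
  n7 → ∅
  n8 → {n9}
  n9 → ∅

DF(n2) = ["n3", "n7", "n8"]

Answer: ["n3", "n7", "n8"]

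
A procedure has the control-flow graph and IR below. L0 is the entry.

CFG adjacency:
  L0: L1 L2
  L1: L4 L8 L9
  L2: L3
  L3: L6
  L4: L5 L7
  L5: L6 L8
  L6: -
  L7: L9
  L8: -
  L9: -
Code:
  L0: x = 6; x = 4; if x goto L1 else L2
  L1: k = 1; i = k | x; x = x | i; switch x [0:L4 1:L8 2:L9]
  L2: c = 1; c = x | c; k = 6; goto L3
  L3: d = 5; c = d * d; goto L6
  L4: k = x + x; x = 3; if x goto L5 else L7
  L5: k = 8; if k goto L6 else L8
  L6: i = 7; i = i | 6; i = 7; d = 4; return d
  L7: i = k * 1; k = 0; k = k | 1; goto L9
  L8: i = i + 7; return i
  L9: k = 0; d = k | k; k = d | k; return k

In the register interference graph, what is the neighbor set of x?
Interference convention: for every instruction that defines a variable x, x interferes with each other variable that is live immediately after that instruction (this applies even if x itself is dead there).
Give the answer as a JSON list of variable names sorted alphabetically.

Per-block:
  L0 def {x} use ∅
  L1 def {i,k,x} use {x}
  L2 def {c,k} use {x}
  L3 def {c,d} use ∅
  L4 def {k,x} use {x}
  L5 def {k} use ∅
  L6 def {d,i} use ∅
  L7 def {i,k} use {k}
  L8 def {i} use {i}
  L9 def {d,k} use ∅

Live sets:
  live L0: ∅→{x}
  live L1: {x}→{i,x}
  live L2: {x}→∅
  live L3: ∅→∅
  live L4: {i,x}→{i,k}
  live L5: {i}→{i}
  live L6: ∅→∅
  live L7: {k}→∅
  live L8: {i}→∅
  live L9: ∅→∅

Interfere edges:
  c: {x}
  d: {k}
  i: {k,x}
  k: {d,i,x}
  x: {c,i,k}

N(x) = ["c", "i", "k"]

Answer: ["c", "i", "k"]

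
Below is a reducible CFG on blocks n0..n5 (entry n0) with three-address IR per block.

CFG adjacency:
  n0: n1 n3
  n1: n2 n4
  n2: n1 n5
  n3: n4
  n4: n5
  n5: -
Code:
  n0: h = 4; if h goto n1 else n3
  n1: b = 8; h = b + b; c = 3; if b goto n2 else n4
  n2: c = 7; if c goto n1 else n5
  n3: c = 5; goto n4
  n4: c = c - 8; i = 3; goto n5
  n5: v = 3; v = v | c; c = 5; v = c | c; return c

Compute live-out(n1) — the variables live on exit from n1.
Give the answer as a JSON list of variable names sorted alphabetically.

Block summaries:
  n0: {h} / ∅
  n1: {b,c,h} / ∅
  n2: {c} / ∅
  n3: {c} / ∅
  n4: {c,i} / {c}
  n5: {c,v} / {c}

Liveness:
  live n0: ∅→∅
  live n1: ∅→{c}
  live n2: ∅→{c}
  live n3: ∅→{c}
  live n4: {c}→{c}
  live n5: {c}→∅

live-out(n1) = ["c"]

Answer: ["c"]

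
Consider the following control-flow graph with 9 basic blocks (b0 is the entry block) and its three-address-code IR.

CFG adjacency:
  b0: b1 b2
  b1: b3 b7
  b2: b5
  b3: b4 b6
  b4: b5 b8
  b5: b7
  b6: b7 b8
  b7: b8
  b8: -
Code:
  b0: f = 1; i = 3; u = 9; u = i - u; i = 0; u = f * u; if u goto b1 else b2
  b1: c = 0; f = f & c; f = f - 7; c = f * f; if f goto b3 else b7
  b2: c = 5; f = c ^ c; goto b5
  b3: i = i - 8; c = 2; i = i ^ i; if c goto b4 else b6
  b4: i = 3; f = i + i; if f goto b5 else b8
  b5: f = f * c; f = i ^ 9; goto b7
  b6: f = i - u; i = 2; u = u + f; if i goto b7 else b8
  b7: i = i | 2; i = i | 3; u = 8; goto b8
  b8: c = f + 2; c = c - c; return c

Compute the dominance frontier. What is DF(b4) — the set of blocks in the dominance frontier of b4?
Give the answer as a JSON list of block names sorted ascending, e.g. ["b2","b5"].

Answer: ["b5", "b8"]

Derivation:
idom tree: b1←b0 b2←b0 b3←b1 b4←b3 b5←b0 b6←b3 b7←b0 b8←b0
Dom at joins:
  b5: preds {b2,b4}: {b0,b2} ∩ {b0,b1,b3,b4} = {b0}; idom=b0
  b7: preds {b1,b5,b6}: {b0,b1} ∩ {b0,b5} ∩ {b0,b1,b3,b6} = {b0}; idom=b0
  b8: preds {b4,b6,b7}: {b0,b1,b3,b4} ∩ {b0,b1,b3,b6} ∩ {b0,b7} = {b0}; idom=b0

DF walk-up:
  join b5 pred b2: b2 stop@b0
  join b5 pred b4: b4→b3→b1 stop@b0
  join b7 pred b1: b1 stop@b0
  join b7 pred b5: b5 stop@b0
  join b7 pred b6: b6→b3→b1 stop@b0
  join b8 pred b4: b4→b3→b1 stop@b0
  join b8 pred b6: b6→b3→b1 stop@b0
  join b8 pred b7: b7 stop@b0
  b0: DF=∅
  b1: DF={b5,b7,b8}
  b2: DF={b5}
  b3: DF={b5,b7,b8}
  b4: DF={b5,b8}
  b5: DF={b7}
  b6: DF={b7,b8}
  b7: DF={b8}
  b8: DF=∅

DF(b4) = ["b5", "b8"]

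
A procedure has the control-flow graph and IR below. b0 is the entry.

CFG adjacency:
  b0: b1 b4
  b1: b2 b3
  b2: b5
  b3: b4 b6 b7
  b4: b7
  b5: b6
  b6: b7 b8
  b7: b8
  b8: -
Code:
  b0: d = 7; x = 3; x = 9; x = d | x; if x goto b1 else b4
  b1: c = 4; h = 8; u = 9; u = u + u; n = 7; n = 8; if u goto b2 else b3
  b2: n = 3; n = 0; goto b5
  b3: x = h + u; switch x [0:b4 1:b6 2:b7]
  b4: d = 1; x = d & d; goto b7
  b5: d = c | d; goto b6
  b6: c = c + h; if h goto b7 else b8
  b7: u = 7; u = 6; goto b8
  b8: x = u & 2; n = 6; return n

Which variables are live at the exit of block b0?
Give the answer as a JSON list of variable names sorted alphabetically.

Per-block:
  b0 def {d,x} use ∅
  b1 def {c,h,n,u} use ∅
  b2 def {n} use ∅
  b3 def {x} use {h,u}
  b4 def {d,x} use ∅
  b5 def {d} use {c,d}
  b6 def {c} use {c,h}
  b7 def {u} use ∅
  b8 def {n,x} use {u}

Live sets:
  live b0: ∅→{d}
  live b1: {d}→{c,d,h,u}
  live b2: {c,d,h,u}→{c,d,h,u}
  live b3: {c,h,u}→{c,h,u}
  live b4: ∅→∅
  live b5: {c,d,h,u}→{c,h,u}
  live b6: {c,h,u}→{u}
  live b7: ∅→{u}
  live b8: {u}→∅

live-out(b0) = ["d"]

Answer: ["d"]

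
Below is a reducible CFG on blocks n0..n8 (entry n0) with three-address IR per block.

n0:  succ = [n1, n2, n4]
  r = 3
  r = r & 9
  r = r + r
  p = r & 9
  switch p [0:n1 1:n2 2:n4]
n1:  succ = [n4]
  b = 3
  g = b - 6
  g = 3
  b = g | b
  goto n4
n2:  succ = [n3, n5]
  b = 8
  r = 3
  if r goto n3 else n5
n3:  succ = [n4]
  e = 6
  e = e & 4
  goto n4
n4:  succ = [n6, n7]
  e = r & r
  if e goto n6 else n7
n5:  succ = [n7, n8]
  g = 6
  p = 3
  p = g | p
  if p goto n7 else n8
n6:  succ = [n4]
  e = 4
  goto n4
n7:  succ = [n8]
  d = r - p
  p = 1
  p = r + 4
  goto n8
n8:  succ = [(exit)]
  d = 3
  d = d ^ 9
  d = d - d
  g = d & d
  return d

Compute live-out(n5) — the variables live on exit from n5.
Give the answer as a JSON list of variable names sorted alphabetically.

def/use:
  n0: {p,r} / ∅
  n1: {b,g} / ∅
  n2: {b,r} / ∅
  n3: {e} / ∅
  n4: {e} / {r}
  n5: {g,p} / ∅
  n6: {e} / ∅
  n7: {d,p} / {p,r}
  n8: {d,g} / ∅

Backward fixpoint:
  live n0: ∅→{p,r}
  live n1: {p,r}→{p,r}
  live n2: {p}→{p,r}
  live n3: {p,r}→{p,r}
  live n4: {p,r}→{p,r}
  live n5: {r}→{p,r}
  live n6: {p,r}→{p,r}
  live n7: {p,r}→∅
  live n8: ∅→∅

live-out(n5) = ["p", "r"]

Answer: ["p", "r"]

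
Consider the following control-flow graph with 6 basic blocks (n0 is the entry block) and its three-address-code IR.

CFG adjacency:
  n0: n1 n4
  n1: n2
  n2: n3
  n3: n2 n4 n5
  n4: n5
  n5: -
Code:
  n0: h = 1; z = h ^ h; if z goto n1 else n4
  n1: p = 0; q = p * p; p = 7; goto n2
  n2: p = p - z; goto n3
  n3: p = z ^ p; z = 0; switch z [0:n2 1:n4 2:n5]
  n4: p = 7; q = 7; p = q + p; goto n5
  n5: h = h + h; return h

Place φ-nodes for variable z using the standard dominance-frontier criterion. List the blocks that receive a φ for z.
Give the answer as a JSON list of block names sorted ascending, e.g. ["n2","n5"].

Answer: ["n2", "n4", "n5"]

Working:
idom tree: n1←n0 n2←n1 n3←n2 n4←n0 n5←n0
Join-block Dom:
  n2: preds {n1,n3}: {n0,n1} ∩ {n0,n1,n2,n3} = {n0,n1}; idom=n1
  n4: preds {n0,n3}: {n0} ∩ {n0,n1,n2,n3} = {n0}; idom=n0
  n5: preds {n3,n4}: {n0,n1,n2,n3} ∩ {n0,n4} = {n0}; idom=n0

Frontier:
  join n2 pred n1: · stop@n1
  join n2 pred n3: n3→n2 stop@n1
  join n4 pred n0: · stop@n0
  join n4 pred n3: n3→n2→n1 stop@n0
  join n5 pred n3: n3→n2→n1 stop@n0
  join n5 pred n4: n4 stop@n0
  n0: DF=∅
  n1: DF={n4,n5}
  n2: DF={n2,n4,n5}
  n3: DF={n2,n4,n5}
  n4: DF={n5}
  n5: DF=∅

φ for z: defs {n0,n3}
  DF⁺ = {n2,n4,n5}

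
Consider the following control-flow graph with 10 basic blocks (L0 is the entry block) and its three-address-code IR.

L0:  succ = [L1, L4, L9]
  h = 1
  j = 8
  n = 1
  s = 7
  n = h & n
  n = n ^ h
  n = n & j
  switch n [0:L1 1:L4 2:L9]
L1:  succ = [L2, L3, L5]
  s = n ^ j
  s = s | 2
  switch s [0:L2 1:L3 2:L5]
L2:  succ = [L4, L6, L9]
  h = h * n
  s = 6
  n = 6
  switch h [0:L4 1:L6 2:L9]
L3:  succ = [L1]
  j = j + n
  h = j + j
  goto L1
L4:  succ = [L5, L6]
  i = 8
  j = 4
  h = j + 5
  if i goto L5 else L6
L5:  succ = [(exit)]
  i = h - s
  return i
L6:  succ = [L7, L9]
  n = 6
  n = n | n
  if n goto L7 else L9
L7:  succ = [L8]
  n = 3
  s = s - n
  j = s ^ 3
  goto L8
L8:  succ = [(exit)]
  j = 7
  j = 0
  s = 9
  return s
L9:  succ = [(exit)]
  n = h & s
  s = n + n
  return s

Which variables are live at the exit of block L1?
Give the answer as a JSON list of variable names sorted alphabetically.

Answer: ["h", "j", "n", "s"]

Analysis:
Per-block:
  L0: def={h,j,n,s} ue=∅
  L1: def={s} ue={j,n}
  L2: def={h,n,s} ue={h,n}
  L3: def={h,j} ue={j,n}
  L4: def={h,i,j} ue=∅
  L5: def={i} ue={h,s}
  L6: def={n} ue=∅
  L7: def={j,n,s} ue={s}
  L8: def={j,s} ue=∅
  L9: def={n,s} ue={h,s}

Backward fixpoint:
  L0: in=∅ out={h,j,n,s}
  L1: in={h,j,n} out={h,j,n,s}
  L2: in={h,n} out={h,s}
  L3: in={j,n} out={h,j,n}
  L4: in={s} out={h,s}
  L5: in={h,s} out=∅
  L6: in={h,s} out={h,s}
  L7: in={s} out=∅
  L8: in=∅ out=∅
  L9: in={h,s} out=∅

live-out(L1) = ["h", "j", "n", "s"]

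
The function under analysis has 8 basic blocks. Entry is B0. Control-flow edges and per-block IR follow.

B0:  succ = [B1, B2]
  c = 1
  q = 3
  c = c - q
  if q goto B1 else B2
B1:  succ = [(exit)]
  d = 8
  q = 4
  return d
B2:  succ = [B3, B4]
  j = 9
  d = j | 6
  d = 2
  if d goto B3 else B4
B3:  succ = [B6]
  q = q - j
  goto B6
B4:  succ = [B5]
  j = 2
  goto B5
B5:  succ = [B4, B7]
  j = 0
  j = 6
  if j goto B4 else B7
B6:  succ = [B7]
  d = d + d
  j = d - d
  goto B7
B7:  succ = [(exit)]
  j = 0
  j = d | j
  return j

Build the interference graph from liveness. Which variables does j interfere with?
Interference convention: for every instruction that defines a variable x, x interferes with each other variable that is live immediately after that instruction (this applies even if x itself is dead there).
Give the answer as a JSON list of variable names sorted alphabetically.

def/use:
  B0: def={c,q} ue=∅
  B1: def={d,q} ue=∅
  B2: def={d,j} ue=∅
  B3: def={q} ue={j,q}
  B4: def={j} ue=∅
  B5: def={j} ue=∅
  B6: def={d,j} ue={d}
  B7: def={j} ue={d}

Live sets:
  B0: in=∅ out={q}
  B1: in=∅ out=∅
  B2: in={q} out={d,j,q}
  B3: in={d,j,q} out={d}
  B4: in={d} out={d}
  B5: in={d} out={d}
  B6: in={d} out={d}
  B7: in={d} out=∅

Conflict graph:
  c — {q}
  d — {j,q}
  j — {d,q}
  q — {c,d,j}

N(j) = ["d", "q"]

Answer: ["d", "q"]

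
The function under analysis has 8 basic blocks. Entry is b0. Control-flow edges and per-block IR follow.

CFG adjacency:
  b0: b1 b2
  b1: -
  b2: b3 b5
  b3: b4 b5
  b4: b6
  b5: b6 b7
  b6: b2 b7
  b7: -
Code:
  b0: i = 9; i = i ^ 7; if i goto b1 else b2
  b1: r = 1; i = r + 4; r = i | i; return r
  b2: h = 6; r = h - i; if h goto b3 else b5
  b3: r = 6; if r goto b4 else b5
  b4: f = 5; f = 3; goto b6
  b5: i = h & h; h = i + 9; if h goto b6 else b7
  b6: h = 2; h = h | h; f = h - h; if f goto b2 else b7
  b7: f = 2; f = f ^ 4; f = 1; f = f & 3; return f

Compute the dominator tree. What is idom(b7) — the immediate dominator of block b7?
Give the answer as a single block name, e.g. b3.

Answer: b2

Working:
idom tree: b1←b0 b2←b0 b3←b2 b4←b3 b5←b2 b6←b2 b7←b2
Dom at joins:
  b2: preds {b0,b6}: {b0} ∩ {b0,b2,b6} = {b0}; idom=b0
  b5: preds {b2,b3}: {b0,b2} ∩ {b0,b2,b3} = {b0,b2}; idom=b2
  b6: preds {b4,b5}: {b0,b2,b3,b4} ∩ {b0,b2,b5} = {b0,b2}; idom=b2
  b7: preds {b5,b6}: {b0,b2,b5} ∩ {b0,b2,b6} = {b0,b2}; idom=b2

idom(b7) = b2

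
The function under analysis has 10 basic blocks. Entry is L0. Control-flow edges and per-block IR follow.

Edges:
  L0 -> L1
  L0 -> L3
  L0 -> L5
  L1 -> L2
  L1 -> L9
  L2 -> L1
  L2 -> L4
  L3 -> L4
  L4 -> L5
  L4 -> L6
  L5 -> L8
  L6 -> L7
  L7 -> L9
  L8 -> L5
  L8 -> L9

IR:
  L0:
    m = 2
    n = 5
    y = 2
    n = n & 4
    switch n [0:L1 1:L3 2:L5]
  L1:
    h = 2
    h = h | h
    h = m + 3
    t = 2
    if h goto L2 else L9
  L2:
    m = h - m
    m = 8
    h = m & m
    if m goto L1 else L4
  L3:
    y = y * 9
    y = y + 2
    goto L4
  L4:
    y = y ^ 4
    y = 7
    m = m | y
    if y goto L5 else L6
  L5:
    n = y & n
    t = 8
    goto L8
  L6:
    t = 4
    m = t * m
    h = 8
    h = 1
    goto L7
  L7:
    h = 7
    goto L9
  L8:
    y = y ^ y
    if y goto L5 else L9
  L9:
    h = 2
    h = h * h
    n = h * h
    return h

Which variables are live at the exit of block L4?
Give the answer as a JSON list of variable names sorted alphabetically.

Answer: ["m", "n", "y"]

Working:
Block summaries:
  L0 def {m,n,y} use ∅
  L1 def {h,t} use {m}
  L2 def {h,m} use {h,m}
  L3 def {y} use {y}
  L4 def {m,y} use {m,y}
  L5 def {n,t} use {n,y}
  L6 def {h,m,t} use {m}
  L7 def {h} use ∅
  L8 def {y} use {y}
  L9 def {h,n} use ∅

Backward fixpoint:
  L0 li=∅ lo={m,n,y}
  L1 li={m,n,y} lo={h,m,n,y}
  L2 li={h,m,n,y} lo={m,n,y}
  L3 li={m,n,y} lo={m,n,y}
  L4 li={m,n,y} lo={m,n,y}
  L5 li={n,y} lo={n,y}
  L6 li={m} lo=∅
  L7 li=∅ lo=∅
  L8 li={n,y} lo={n,y}
  L9 li=∅ lo=∅

live-out(L4) = ["m", "n", "y"]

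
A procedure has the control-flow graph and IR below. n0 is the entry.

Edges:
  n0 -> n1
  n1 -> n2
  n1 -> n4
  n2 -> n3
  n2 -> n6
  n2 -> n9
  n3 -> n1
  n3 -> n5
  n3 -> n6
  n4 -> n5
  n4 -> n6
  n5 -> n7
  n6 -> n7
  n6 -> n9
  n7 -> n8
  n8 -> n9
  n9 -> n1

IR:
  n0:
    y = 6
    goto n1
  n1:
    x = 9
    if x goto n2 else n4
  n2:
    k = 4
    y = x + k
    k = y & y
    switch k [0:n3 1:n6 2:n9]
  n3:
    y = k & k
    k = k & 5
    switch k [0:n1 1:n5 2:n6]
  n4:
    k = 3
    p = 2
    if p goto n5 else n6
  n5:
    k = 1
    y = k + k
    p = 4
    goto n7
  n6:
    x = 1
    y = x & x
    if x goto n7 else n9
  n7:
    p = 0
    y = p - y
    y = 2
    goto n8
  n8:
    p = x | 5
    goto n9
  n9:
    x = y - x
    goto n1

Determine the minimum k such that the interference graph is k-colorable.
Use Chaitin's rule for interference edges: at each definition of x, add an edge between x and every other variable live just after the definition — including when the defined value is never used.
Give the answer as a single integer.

Answer: 3

Derivation:
def/use:
  n0 def {y} use ∅
  n1 def {x} use ∅
  n2 def {k,y} use {x}
  n3 def {k,y} use {k}
  n4 def {k,p} use ∅
  n5 def {k,p,y} use ∅
  n6 def {x,y} use ∅
  n7 def {p,y} use {y}
  n8 def {p} use {x}
  n9 def {x} use {x,y}

Live sets:
  n0: in=∅ out=∅
  n1: in=∅ out={x}
  n2: in={x} out={k,x,y}
  n3: in={k,x} out={x}
  n4: in={x} out={x}
  n5: in={x} out={x,y}
  n6: in=∅ out={x,y}
  n7: in={x,y} out={x,y}
  n8: in={x,y} out={x,y}
  n9: in={x,y} out=∅

Conflict graph:
  k — {x,y}
  p — {x,y}
  x — {k,p,y}
  y — {k,p,x}

Chromatic number:
  clique {k,x,y} ⇒ need ≥ 3
  3-colouring: R0={x}  R1={y}  R2={k,p}
  χ = 3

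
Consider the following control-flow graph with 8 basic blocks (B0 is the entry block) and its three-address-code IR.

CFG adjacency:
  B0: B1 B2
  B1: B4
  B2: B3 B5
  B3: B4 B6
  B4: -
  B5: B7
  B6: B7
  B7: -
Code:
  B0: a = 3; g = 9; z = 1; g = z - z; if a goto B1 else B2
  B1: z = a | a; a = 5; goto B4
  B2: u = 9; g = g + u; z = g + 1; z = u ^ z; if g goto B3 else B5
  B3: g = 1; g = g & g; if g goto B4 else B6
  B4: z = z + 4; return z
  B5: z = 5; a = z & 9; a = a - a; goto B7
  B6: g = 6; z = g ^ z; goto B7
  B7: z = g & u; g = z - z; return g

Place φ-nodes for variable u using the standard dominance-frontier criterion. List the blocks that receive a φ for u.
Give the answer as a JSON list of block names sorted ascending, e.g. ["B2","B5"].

idom tree: B1←B0 B2←B0 B3←B2 B4←B0 B5←B2 B6←B3 B7←B2
Dom∩ at merges:
  B4: preds {B1,B3}: {B0,B1} ∩ {B0,B2,B3} = {B0}; idom=B0
  B7: preds {B5,B6}: {B0,B2,B5} ∩ {B0,B2,B3,B6} = {B0,B2}; idom=B2

DF walk-up:
  join B4 pred B1: B1 stop@B0
  join B4 pred B3: B3→B2 stop@B0
  join B7 pred B5: B5 stop@B2
  join B7 pred B6: B6→B3 stop@B2
  B0 → ∅
  B1 → {B4}
  B2 → {B4}
  B3 → {B4,B7}
  B4 → ∅
  B5 → {B7}
  B6 → {B7}
  B7 → ∅

φ for u: defs {B2}
  DF⁺ = {B4}

Answer: ["B4"]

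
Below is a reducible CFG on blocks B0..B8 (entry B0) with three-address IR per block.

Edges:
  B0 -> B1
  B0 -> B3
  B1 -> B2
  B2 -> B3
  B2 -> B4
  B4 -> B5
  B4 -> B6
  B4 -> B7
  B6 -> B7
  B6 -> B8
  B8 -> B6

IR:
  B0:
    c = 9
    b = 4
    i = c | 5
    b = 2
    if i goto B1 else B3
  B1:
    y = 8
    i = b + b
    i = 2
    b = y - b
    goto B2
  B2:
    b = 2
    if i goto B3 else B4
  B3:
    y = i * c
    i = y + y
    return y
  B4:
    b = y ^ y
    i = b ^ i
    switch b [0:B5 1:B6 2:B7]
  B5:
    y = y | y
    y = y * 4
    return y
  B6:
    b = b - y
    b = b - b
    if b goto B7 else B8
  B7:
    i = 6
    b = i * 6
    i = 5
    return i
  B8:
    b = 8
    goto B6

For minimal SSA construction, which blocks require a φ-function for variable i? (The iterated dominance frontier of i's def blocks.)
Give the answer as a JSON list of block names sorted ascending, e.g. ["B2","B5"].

idom tree: B1←B0 B2←B1 B3←B0 B4←B2 B5←B4 B6←B4 B7←B4 B8←B6
Dom at joins:
  B3: preds {B0,B2}: {B0} ∩ {B0,B1,B2} = {B0}; idom=B0
  B6: preds {B4,B8}: {B0,B1,B2,B4} ∩ {B0,B1,B2,B4,B6,B8} = {B0,B1,B2,B4}; idom=B4
  B7: preds {B4,B6}: {B0,B1,B2,B4} ∩ {B0,B1,B2,B4,B6} = {B0,B1,B2,B4}; idom=B4

DF derivation:
  join B3 pred B0: · stop@B0
  join B3 pred B2: B2→B1 stop@B0
  join B6 pred B4: · stop@B4
  join B6 pred B8: B8→B6 stop@B4
  join B7 pred B4: · stop@B4
  join B7 pred B6: B6 stop@B4
  B0 → ∅
  B1 → {B3}
  B2 → {B3}
  B3 → ∅
  B4 → ∅
  B5 → ∅
  B6 → {B6,B7}
  B7 → ∅
  B8 → {B6}

φ for i: defs {B0,B1,B3,B4,B7}
  DF⁺ = {B3}

Answer: ["B3"]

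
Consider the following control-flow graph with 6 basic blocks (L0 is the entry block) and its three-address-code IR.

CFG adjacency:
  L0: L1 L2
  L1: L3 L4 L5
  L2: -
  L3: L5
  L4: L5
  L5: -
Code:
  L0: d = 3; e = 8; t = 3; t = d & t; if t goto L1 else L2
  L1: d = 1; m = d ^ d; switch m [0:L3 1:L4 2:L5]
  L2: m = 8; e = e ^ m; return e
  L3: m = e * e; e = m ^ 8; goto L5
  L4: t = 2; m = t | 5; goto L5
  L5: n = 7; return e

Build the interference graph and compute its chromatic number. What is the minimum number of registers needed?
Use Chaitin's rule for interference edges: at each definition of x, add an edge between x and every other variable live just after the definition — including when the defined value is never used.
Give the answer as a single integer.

Block summaries:
  L0: def={d,e,t} ue=∅
  L1: def={d,m} ue=∅
  L2: def={e,m} ue={e}
  L3: def={e,m} ue={e}
  L4: def={m,t} ue=∅
  L5: def={n} ue={e}

Backward fixpoint:
  L0: in=∅ out={e}
  L1: in={e} out={e}
  L2: in={e} out=∅
  L3: in={e} out={e}
  L4: in={e} out={e}
  L5: in={e} out=∅

Conflict graph:
  d: {e,t}
  e: {d,m,n,t}
  m: {e}
  n: {e}
  t: {d,e}

Registers:
  {d,e,t} pairwise interfere (3-clique) ⇒ χ ≥ 3
  3-colouring: c0={e}  c1={d,m,n}  c2={t}
  χ = 3

Answer: 3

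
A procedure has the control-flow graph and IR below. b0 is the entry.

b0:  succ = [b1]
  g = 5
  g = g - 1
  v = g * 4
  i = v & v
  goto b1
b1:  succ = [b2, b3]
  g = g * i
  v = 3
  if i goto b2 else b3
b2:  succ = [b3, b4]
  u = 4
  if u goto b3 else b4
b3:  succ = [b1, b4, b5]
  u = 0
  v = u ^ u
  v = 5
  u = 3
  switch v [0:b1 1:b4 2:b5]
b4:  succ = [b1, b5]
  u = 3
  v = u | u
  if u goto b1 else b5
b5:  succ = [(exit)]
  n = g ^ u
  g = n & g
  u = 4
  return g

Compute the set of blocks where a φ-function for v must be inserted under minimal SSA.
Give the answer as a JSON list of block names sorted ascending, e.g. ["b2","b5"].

Answer: ["b1", "b4", "b5"]

Working:
idom tree: b1←b0 b2←b1 b3←b1 b4←b1 b5←b1
Join-block Dom:
  b1: preds {b0,b3,b4}: {b0} ∩ {b0,b1,b3} ∩ {b0,b1,b4} = {b0}; idom=b0
  b3: preds {b1,b2}: {b0,b1} ∩ {b0,b1,b2} = {b0,b1}; idom=b1
  b4: preds {b2,b3}: {b0,b1,b2} ∩ {b0,b1,b3} = {b0,b1}; idom=b1
  b5: preds {b3,b4}: {b0,b1,b3} ∩ {b0,b1,b4} = {b0,b1}; idom=b1

DF derivation:
  join b1 pred b0: · stop@b0
  join b1 pred b3: b3→b1 stop@b0
  join b1 pred b4: b4→b1 stop@b0
  join b3 pred b1: · stop@b1
  join b3 pred b2: b2 stop@b1
  join b4 pred b2: b2 stop@b1
  join b4 pred b3: b3 stop@b1
  join b5 pred b3: b3 stop@b1
  join b5 pred b4: b4 stop@b1
  b0 → ∅
  b1 → {b1}
  b2 → {b3,b4}
  b3 → {b1,b4,b5}
  b4 → {b1,b5}
  b5 → ∅

φ for v: defs {b0,b1,b3,b4}
  DF⁺ = {b1,b4,b5}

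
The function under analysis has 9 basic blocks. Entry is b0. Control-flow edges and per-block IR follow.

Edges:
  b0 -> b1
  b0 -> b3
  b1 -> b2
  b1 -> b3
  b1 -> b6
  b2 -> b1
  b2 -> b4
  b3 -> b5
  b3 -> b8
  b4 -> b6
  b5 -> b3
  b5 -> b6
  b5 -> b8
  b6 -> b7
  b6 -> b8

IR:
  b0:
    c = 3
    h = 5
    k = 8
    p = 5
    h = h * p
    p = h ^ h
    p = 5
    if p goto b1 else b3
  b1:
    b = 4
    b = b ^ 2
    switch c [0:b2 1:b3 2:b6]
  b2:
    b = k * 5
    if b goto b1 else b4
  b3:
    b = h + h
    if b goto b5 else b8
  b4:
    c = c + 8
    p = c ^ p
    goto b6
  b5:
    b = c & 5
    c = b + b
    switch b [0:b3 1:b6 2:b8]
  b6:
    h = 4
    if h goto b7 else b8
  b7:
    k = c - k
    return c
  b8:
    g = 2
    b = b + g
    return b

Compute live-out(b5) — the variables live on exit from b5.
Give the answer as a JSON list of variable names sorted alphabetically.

Answer: ["b", "c", "h", "k"]

Derivation:
Block summaries:
  b0: {c,h,k,p} / ∅
  b1: {b} / {c}
  b2: {b} / {k}
  b3: {b} / {h}
  b4: {c,p} / {c,p}
  b5: {b,c} / {c}
  b6: {h} / ∅
  b7: {k} / {c,k}
  b8: {b,g} / {b}

Live sets:
  b0: in=∅ out={c,h,k,p}
  b1: in={c,h,k,p} out={b,c,h,k,p}
  b2: in={c,h,k,p} out={b,c,h,k,p}
  b3: in={c,h,k} out={b,c,h,k}
  b4: in={b,c,k,p} out={b,c,k}
  b5: in={c,h,k} out={b,c,h,k}
  b6: in={b,c,k} out={b,c,k}
  b7: in={c,k} out=∅
  b8: in={b} out=∅

live-out(b5) = ["b", "c", "h", "k"]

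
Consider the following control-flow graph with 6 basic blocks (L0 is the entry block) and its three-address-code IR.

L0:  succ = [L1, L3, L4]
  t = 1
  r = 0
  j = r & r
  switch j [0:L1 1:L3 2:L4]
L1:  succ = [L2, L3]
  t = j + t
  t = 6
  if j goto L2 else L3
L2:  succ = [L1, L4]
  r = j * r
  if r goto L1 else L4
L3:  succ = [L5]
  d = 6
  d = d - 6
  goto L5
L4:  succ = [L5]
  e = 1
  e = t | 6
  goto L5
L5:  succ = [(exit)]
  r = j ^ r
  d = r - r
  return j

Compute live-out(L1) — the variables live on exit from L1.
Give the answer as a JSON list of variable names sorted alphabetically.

Answer: ["j", "r", "t"]

Working:
Block summaries:
  L0: {j,r,t} / ∅
  L1: {t} / {j,t}
  L2: {r} / {j,r}
  L3: {d} / ∅
  L4: {e} / {t}
  L5: {d,r} / {j,r}

Live sets:
  L0 li=∅ lo={j,r,t}
  L1 li={j,r,t} lo={j,r,t}
  L2 li={j,r,t} lo={j,r,t}
  L3 li={j,r} lo={j,r}
  L4 li={j,r,t} lo={j,r}
  L5 li={j,r} lo=∅

live-out(L1) = ["j", "r", "t"]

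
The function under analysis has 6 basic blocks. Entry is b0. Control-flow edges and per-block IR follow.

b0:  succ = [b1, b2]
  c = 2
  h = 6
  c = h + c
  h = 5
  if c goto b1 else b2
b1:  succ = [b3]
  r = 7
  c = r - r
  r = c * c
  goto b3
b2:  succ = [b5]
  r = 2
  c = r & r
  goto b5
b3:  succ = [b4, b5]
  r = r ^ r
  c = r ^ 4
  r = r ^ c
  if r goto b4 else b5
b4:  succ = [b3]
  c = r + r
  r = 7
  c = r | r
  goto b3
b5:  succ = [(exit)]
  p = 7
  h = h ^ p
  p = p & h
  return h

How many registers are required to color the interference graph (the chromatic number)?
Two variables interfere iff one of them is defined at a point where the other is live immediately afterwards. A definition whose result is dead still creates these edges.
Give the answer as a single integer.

Answer: 3

Analysis:
Block summaries:
  b0: {c,h} / ∅
  b1: {c,r} / ∅
  b2: {c,r} / ∅
  b3: {c,r} / {r}
  b4: {c,r} / {r}
  b5: {h,p} / {h}

Backward fixpoint:
  b0 li=∅ lo={h}
  b1 li={h} lo={h,r}
  b2 li={h} lo={h}
  b3 li={h,r} lo={h,r}
  b4 li={h,r} lo={h,r}
  b5 li={h} lo=∅

Interfere edges:
  c↔{h,r}
  h↔{c,p,r}
  p↔{h}
  r↔{c,h}

Registers:
  lower bound: {c,h,r} mutually conflict ⇒ χ ≥ 3
  assign c→c1 h→c0 p→c1 r→c2 — no edge inside a register ⇒ χ ≤ 3
  χ = 3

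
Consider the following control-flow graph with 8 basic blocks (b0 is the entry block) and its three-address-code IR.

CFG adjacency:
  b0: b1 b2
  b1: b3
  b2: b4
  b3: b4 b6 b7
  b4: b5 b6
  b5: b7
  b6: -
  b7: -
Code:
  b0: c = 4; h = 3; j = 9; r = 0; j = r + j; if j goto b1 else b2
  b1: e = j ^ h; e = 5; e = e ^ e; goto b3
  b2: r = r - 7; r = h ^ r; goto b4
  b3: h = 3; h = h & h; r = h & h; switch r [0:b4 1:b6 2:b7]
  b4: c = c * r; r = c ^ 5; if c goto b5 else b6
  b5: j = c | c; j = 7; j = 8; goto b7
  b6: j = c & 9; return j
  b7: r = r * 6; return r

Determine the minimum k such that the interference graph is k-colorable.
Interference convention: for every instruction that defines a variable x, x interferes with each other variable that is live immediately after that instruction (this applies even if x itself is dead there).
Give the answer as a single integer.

Answer: 4

Analysis:
Per-block:
  b0 def {c,h,j,r} use ∅
  b1 def {e} use {h,j}
  b2 def {r} use {h,r}
  b3 def {h,r} use ∅
  b4 def {c,r} use {c,r}
  b5 def {j} use {c}
  b6 def {j} use {c}
  b7 def {r} use {r}

Backward fixpoint:
  b0 li=∅ lo={c,h,j,r}
  b1 li={c,h,j} lo={c}
  b2 li={c,h,r} lo={c,r}
  b3 li={c} lo={c,r}
  b4 li={c,r} lo={c,r}
  b5 li={c,r} lo={r}
  b6 li={c} lo=∅
  b7 li={r} lo=∅

Interference:
  c: {e,h,j,r}
  e: {c}
  h: {c,j,r}
  j: {c,h,r}
  r: {c,h,j}

Registers:
  clique {c,h,j,r} ⇒ need ≥ 4
  assign c→r0 e→r1 h→r1 j→r2 r→r3 — no edge inside a register ⇒ χ ≤ 4
  χ = 4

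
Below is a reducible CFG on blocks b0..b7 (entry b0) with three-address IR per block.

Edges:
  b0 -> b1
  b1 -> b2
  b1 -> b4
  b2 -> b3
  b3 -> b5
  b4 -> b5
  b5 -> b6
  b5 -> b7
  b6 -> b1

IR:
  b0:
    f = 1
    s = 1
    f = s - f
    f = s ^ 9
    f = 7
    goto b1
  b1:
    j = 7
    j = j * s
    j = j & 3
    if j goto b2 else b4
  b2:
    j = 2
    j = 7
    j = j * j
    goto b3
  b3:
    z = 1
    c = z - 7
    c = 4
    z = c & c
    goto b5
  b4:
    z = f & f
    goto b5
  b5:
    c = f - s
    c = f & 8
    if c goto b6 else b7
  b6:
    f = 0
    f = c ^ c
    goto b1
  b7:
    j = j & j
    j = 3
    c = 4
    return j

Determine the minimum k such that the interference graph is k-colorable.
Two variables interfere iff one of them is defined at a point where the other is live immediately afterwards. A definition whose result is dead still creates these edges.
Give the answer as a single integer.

def/use:
  b0: {f,s} / ∅
  b1: {j} / {s}
  b2: {j} / ∅
  b3: {c,z} / ∅
  b4: {z} / {f}
  b5: {c} / {f,s}
  b6: {f} / {c}
  b7: {c,j} / {j}

Backward fixpoint:
  b0 li=∅ lo={f,s}
  b1 li={f,s} lo={f,j,s}
  b2 li={f,s} lo={f,j,s}
  b3 li={f,j,s} lo={f,j,s}
  b4 li={f,j,s} lo={f,j,s}
  b5 li={f,j,s} lo={c,j,s}
  b6 li={c,s} lo={f,s}
  b7 li={j} lo=∅

Interfere edges:
  c — {f,j,s}
  f — {c,j,s,z}
  j — {c,f,s,z}
  s — {c,f,j,z}
  z — {f,j,s}

Colouring:
  lower bound: {c,f,j,s} mutually conflict ⇒ χ ≥ 4
  4-colouring: R0={f}  R1={j}  R2={s}  R3={c,z}
  χ = 4

Answer: 4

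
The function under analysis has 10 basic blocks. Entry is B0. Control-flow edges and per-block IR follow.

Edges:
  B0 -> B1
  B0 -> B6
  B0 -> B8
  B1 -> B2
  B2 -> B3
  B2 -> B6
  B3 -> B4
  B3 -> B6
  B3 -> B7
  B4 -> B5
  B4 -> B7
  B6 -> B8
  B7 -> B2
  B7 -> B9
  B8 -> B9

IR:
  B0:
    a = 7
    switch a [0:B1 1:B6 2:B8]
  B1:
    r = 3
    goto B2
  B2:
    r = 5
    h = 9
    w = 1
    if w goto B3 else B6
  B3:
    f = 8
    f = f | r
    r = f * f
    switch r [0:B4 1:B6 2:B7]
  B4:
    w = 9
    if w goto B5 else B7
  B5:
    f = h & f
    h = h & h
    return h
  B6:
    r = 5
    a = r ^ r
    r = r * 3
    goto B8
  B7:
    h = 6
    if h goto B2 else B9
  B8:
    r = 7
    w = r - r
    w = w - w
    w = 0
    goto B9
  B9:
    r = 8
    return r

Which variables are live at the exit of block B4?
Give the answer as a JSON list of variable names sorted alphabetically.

Answer: ["f", "h"]

Working:
Per-block:
  B0 def {a} use ∅
  B1 def {r} use ∅
  B2 def {h,r,w} use ∅
  B3 def {f,r} use {r}
  B4 def {w} use ∅
  B5 def {f,h} use {f,h}
  B6 def {a,r} use ∅
  B7 def {h} use ∅
  B8 def {r,w} use ∅
  B9 def {r} use ∅

Backward fixpoint:
  live B0: ∅→∅
  live B1: ∅→∅
  live B2: ∅→{h,r}
  live B3: {h,r}→{f,h}
  live B4: {f,h}→{f,h}
  live B5: {f,h}→∅
  live B6: ∅→∅
  live B7: ∅→∅
  live B8: ∅→∅
  live B9: ∅→∅

live-out(B4) = ["f", "h"]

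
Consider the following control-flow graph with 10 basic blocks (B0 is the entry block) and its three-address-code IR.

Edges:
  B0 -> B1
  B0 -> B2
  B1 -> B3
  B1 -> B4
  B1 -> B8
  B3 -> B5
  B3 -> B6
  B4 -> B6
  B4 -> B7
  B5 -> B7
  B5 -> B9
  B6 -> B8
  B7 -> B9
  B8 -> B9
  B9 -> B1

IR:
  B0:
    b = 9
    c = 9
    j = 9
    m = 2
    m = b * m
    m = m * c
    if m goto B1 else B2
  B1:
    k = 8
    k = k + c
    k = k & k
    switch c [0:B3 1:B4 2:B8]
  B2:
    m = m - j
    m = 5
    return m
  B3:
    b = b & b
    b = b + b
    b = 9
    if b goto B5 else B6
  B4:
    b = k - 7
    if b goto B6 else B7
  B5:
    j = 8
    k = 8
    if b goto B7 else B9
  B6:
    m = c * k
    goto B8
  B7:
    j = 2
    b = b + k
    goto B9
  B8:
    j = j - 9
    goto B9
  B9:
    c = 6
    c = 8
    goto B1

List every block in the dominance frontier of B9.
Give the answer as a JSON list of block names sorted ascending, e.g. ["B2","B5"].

idom tree: B1←B0 B2←B0 B3←B1 B4←B1 B5←B3 B6←B1 B7←B1 B8←B1 B9←B1
Join-block Dom:
  B1: preds {B0,B9}: {B0} ∩ {B0,B1,B9} = {B0}; idom=B0
  B6: preds {B3,B4}: {B0,B1,B3} ∩ {B0,B1,B4} = {B0,B1}; idom=B1
  B7: preds {B4,B5}: {B0,B1,B4} ∩ {B0,B1,B3,B5} = {B0,B1}; idom=B1
  B8: preds {B1,B6}: {B0,B1} ∩ {B0,B1,B6} = {B0,B1}; idom=B1
  B9: preds {B5,B7,B8}: {B0,B1,B3,B5} ∩ {B0,B1,B7} ∩ {B0,B1,B8} = {B0,B1}; idom=B1

DF derivation:
  B1←B0: walk · to B0
  B1←B9: walk B9→B1 to B0
  B6←B3: walk B3 to B1
  B6←B4: walk B4 to B1
  B7←B4: walk B4 to B1
  B7←B5: walk B5→B3 to B1
  B8←B1: walk · to B1
  B8←B6: walk B6 to B1
  B9←B5: walk B5→B3 to B1
  B9←B7: walk B7 to B1
  B9←B8: walk B8 to B1
  B0: DF=∅
  B1: DF={B1}
  B2: DF=∅
  B3: DF={B6,B7,B9}
  B4: DF={B6,B7}
  B5: DF={B7,B9}
  B6: DF={B8}
  B7: DF={B9}
  B8: DF={B9}
  B9: DF={B1}

DF(B9) = ["B1"]

Answer: ["B1"]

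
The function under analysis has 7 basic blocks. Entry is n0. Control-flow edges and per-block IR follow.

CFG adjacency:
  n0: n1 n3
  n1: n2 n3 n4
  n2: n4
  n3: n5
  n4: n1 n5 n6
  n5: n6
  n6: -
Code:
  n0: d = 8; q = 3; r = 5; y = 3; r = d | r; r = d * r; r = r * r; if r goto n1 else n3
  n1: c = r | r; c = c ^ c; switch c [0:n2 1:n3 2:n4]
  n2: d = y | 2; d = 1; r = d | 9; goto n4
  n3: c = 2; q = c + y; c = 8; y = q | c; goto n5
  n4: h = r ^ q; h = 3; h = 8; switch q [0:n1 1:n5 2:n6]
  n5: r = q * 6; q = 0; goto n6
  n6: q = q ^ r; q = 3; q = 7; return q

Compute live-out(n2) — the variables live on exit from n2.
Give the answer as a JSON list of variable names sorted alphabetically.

Per-block:
  n0: {d,q,r,y} / ∅
  n1: {c} / {r}
  n2: {d,r} / {y}
  n3: {c,q,y} / {y}
  n4: {h} / {q,r}
  n5: {q,r} / {q}
  n6: {q} / {q,r}

Liveness:
  n0: in=∅ out={q,r,y}
  n1: in={q,r,y} out={q,r,y}
  n2: in={q,y} out={q,r,y}
  n3: in={y} out={q}
  n4: in={q,r,y} out={q,r,y}
  n5: in={q} out={q,r}
  n6: in={q,r} out=∅

live-out(n2) = ["q", "r", "y"]

Answer: ["q", "r", "y"]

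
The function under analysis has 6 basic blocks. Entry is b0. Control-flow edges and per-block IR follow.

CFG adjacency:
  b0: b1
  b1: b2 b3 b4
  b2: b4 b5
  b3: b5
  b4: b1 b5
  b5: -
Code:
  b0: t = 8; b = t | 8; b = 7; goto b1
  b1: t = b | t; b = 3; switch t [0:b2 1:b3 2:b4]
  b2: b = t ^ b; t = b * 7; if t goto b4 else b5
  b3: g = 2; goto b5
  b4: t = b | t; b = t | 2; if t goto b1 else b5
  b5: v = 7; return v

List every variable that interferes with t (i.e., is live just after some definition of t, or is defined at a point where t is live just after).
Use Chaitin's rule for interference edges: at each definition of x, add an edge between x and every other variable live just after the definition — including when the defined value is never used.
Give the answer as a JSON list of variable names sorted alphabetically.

Answer: ["b"]

Derivation:
def/use:
  b0: def={b,t} ue=∅
  b1: def={b,t} ue={b,t}
  b2: def={b,t} ue={b,t}
  b3: def={g} ue=∅
  b4: def={b,t} ue={b,t}
  b5: def={v} ue=∅

Backward fixpoint:
  live b0: ∅→{b,t}
  live b1: {b,t}→{b,t}
  live b2: {b,t}→{b,t}
  live b3: ∅→∅
  live b4: {b,t}→{b,t}
  live b5: ∅→∅

Conflict graph:
  b — {t}
  g — ∅
  t — {b}
  v — ∅

N(t) = ["b"]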